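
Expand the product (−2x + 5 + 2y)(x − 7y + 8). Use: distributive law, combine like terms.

(−2x + 5 + 2y)(x − 7y + 8)
= −2x^2 + 14xy − 16x + 5x − 35y + 40 + 2xy − 14y^2 + 16y    [distributive law]
= −2x^2 + 16xy − 11x − 19y + 40 − 14y^2    [combine like terms]

−2x^2 + 16xy − 11x − 19y + 40 − 14y^2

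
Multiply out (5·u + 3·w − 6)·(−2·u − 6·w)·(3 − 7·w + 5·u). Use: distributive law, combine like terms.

(5·u + 3·w − 6)·(−2·u − 6·w)·(3 − 7·w + 5·u)
= (−10·u^2 − 30·u·w − 6·u·w − 18·w^2 + 12·u + 36·w)·(3 − 7·w + 5·u)    [distributive law]
= (−10·u^2 − 36·u·w − 18·w^2 + 12·u + 36·w)·(3 − 7·w + 5·u)    [combine like terms]
= −30·u^2 + 70·u^2·w − 50·u^3 − 108·u·w + 252·u·w^2 − 180·u^2·w − 54·w^2 + 126·w^3 − 90·u·w^2 + 36·u − 84·u·w + 60·u^2 + 108·w − 252·w^2 + 180·u·w    [distributive law]
= 30·u^2 − 110·u^2·w − 50·u^3 − 12·u·w + 162·u·w^2 − 306·w^2 + 126·w^3 + 36·u + 108·w    [combine like terms]

30·u^2 − 110·u^2·w − 50·u^3 − 12·u·w + 162·u·w^2 − 306·w^2 + 126·w^3 + 36·u + 108·w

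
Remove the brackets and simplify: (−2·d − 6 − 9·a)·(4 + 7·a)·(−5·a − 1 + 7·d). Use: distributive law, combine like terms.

(−2·d − 6 − 9·a)·(4 + 7·a)·(−5·a − 1 + 7·d)
= (−8·d − 14·a·d − 24 − 42·a − 36·a − 63·a^2)·(−5·a − 1 + 7·d)    [distributive law]
= (−8·d − 14·a·d − 24 − 78·a − 63·a^2)·(−5·a − 1 + 7·d)    [combine like terms]
= 40·a·d + 8·d − 56·d^2 + 70·a^2·d + 14·a·d − 98·a·d^2 + 120·a + 24 − 168·d + 390·a^2 + 78·a − 546·a·d + 315·a^3 + 63·a^2 − 441·a^2·d    [distributive law]
= −492·a·d − 160·d − 56·d^2 − 371·a^2·d − 98·a·d^2 + 198·a + 24 + 453·a^2 + 315·a^3    [combine like terms]

−492·a·d − 160·d − 56·d^2 − 371·a^2·d − 98·a·d^2 + 198·a + 24 + 453·a^2 + 315·a^3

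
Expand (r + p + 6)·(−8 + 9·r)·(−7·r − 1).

(r + p + 6)·(−8 + 9·r)·(−7·r − 1)
= (−8·r + 9·r^2 − 8·p + 9·p·r − 48 + 54·r)·(−7·r − 1)    [distributive law]
= (46·r + 9·r^2 − 8·p + 9·p·r − 48)·(−7·r − 1)    [combine like terms]
= −322·r^2 − 46·r − 63·r^3 − 9·r^2 + 56·p·r + 8·p − 63·p·r^2 − 9·p·r + 336·r + 48    [distributive law]
= −331·r^2 + 290·r − 63·r^3 + 47·p·r + 8·p − 63·p·r^2 + 48    [combine like terms]

−331·r^2 + 290·r − 63·r^3 + 47·p·r + 8·p − 63·p·r^2 + 48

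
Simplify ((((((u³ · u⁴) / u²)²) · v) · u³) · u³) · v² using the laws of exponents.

((((((u³ · u⁴) / u²)²) · v) · u³) · u³) · v²
= ((((((u³ · u⁴)²) / ((u²)²)) · v) · u³) · u³) · v²    [power of a quotient]
= (((((((u³)²) · ((u⁴)²)) / ((u²)²)) · v) · u³) · u³) · v²    [power of a product]
= (((((u⁶ · ((u⁴)²)) / ((u²)²)) · v) · u³) · u³) · v²    [power of a power]
= (((((u⁶ · u⁸) / ((u²)²)) · v) · u³) · u³) · v²    [power of a power]
= ((((u¹⁴ / ((u²)²)) · v) · u³) · u³) · v²    [product of powers]
= ((((u¹⁴ / u⁴) · v) · u³) · u³) · v²    [power of a power]
= (((u¹⁰ · v) · u³) · u³) · v²    [quotient of powers]
= u¹⁶·v³    [product of powers]

u¹⁶·v³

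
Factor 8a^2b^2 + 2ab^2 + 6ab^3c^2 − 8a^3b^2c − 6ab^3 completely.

2ab^2(4a + 1 + 3bc^2 − 4a^2c − 3b)

8a^2b^2 + 2ab^2 + 6ab^3c^2 − 8a^3b^2c − 6ab^3
= 2(4a^2b^2 + ab^2 + 3ab^3c^2 − 4a^3b^2c − 3ab^3)    [factor out 2]
= 2ab^2(4a + 1 + 3bc^2 − 4a^2c − 3b)    [factor out ab^2]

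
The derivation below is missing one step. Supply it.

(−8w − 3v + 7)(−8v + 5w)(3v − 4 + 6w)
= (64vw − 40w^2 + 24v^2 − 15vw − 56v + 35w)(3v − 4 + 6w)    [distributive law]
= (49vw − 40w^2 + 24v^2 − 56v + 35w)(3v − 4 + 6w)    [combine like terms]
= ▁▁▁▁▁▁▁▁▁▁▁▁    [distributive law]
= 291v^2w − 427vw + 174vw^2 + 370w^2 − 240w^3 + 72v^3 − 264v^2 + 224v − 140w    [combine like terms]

After distributive law, the bracketed line is:

147v^2w − 196vw + 294vw^2 − 120vw^2 + 160w^2 − 240w^3 + 72v^3 − 96v^2 + 144v^2w − 168v^2 + 224v − 336vw + 105vw − 140w + 210w^2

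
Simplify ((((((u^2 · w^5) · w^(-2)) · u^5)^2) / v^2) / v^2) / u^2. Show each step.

((((((u^2 · w^5) · w^(-2)) · u^5)^2) / v^2) / v^2) / u^2
= ((((((u^2 · w^5) · w^(-2))^2) · ((u^5)^2)) / v^2) / v^2) / u^2    [power of a product]
= ((((((u^2 · w^5)^2) · ((w^(-2))^2)) · ((u^5)^2)) / v^2) / v^2) / u^2    [power of a product]
= (((((((u^2)^2) · ((w^5)^2)) · ((w^(-2))^2)) · ((u^5)^2)) / v^2) / v^2) / u^2    [power of a product]
= (((((u^4 · ((w^5)^2)) · ((w^(-2))^2)) · ((u^5)^2)) / v^2) / v^2) / u^2    [power of a power]
= (((((u^4 · w^10) · ((w^(-2))^2)) · ((u^5)^2)) / v^2) / v^2) / u^2    [power of a power]
= (((((u^4 · w^10) · w^(-4)) · ((u^5)^2)) / v^2) / v^2) / u^2    [power of a power]
= (((((u^4 · w^10) · w^(-4)) · u^10) / v^2) / v^2) / u^2    [power of a power]
= u^12v^(-4)w^6    [quotient of powers; product of powers]

u^12v^(-4)w^6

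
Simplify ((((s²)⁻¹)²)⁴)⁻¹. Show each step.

s¹⁶

((((s²)⁻¹)²)⁴)⁻¹
= (((s²)⁻¹)²)⁻⁴    [power of a power]
= ((s²)⁻¹)⁻⁸    [power of a power]
= (s²)⁸    [power of a power]
= s¹⁶    [power of a power]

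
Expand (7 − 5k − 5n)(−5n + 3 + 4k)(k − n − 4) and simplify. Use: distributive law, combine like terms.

−83kn − 50n^2 + 179n − 31k − 84 + 93k^2 + 25k^2n + 20kn^2 − 20k^3 − 25n^3

(7 − 5k − 5n)(−5n + 3 + 4k)(k − n − 4)
= (−35n + 21 + 28k + 25kn − 15k − 20k^2 + 25n^2 − 15n − 20kn)(k − n − 4)    [distributive law]
= (−50n + 21 + 13k + 5kn − 20k^2 + 25n^2)(k − n − 4)    [combine like terms]
= −50kn + 50n^2 + 200n + 21k − 21n − 84 + 13k^2 − 13kn − 52k + 5k^2n − 5kn^2 − 20kn − 20k^3 + 20k^2n + 80k^2 + 25kn^2 − 25n^3 − 100n^2    [distributive law]
= −83kn − 50n^2 + 179n − 31k − 84 + 93k^2 + 25k^2n + 20kn^2 − 20k^3 − 25n^3    [combine like terms]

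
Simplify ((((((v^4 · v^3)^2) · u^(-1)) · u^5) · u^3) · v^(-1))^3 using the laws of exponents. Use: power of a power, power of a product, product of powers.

u^21v^39

((((((v^4 · v^3)^2) · u^(-1)) · u^5) · u^3) · v^(-1))^3
= ((((((v^4 · v^3)^2) · u^(-1)) · u^5) · u^3)^3) · ((v^(-1))^3)    [power of a product]
= ((((((v^4 · v^3)^2) · u^(-1)) · u^5)^3) · ((u^3)^3)) · ((v^(-1))^3)    [power of a product]
= ((((((v^4 · v^3)^2) · u^(-1))^3) · ((u^5)^3)) · ((u^3)^3)) · ((v^(-1))^3)    [power of a product]
= ((((((v^4 · v^3)^2)^3) · ((u^(-1))^3)) · ((u^5)^3)) · ((u^3)^3)) · ((v^(-1))^3)    [power of a product]
= (((((v^4 · v^3)^6) · ((u^(-1))^3)) · ((u^5)^3)) · ((u^3)^3)) · ((v^(-1))^3)    [power of a power]
= ((((((v^4)^6) · ((v^3)^6)) · ((u^(-1))^3)) · ((u^5)^3)) · ((u^3)^3)) · ((v^(-1))^3)    [power of a product]
= ((((v^24 · ((v^3)^6)) · ((u^(-1))^3)) · ((u^5)^3)) · ((u^3)^3)) · ((v^(-1))^3)    [power of a power]
= ((((v^24 · v^18) · ((u^(-1))^3)) · ((u^5)^3)) · ((u^3)^3)) · ((v^(-1))^3)    [power of a power]
= (((v^42 · ((u^(-1))^3)) · ((u^5)^3)) · ((u^3)^3)) · ((v^(-1))^3)    [product of powers]
= (((v^42 · u^(-3)) · ((u^5)^3)) · ((u^3)^3)) · ((v^(-1))^3)    [power of a power]
= (((v^42 · u^(-3)) · u^15) · ((u^3)^3)) · ((v^(-1))^3)    [power of a power]
= (((v^42 · u^(-3)) · u^15) · u^9) · ((v^(-1))^3)    [power of a power]
= (((v^42 · u^(-3)) · u^15) · u^9) · v^(-3)    [power of a power]
= u^21v^39    [product of powers]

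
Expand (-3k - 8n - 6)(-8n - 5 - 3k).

48kn + 33k + 9k^2 + 64n^2 + 88n + 30

(-3k - 8n - 6)(-8n - 5 - 3k)
= 24kn + 15k + 9k^2 + 64n^2 + 40n + 24kn + 48n + 30 + 18k    [distributive law]
= 48kn + 33k + 9k^2 + 64n^2 + 88n + 30    [combine like terms]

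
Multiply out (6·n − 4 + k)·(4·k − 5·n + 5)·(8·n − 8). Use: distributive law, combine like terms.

(6·n − 4 + k)·(4·k − 5·n + 5)·(8·n − 8)
= (24·k·n − 30·n² + 30·n − 16·k + 20·n − 20 + 4·k² − 5·k·n + 5·k)·(8·n − 8)    [distributive law]
= (19·k·n − 30·n² + 50·n − 11·k − 20 + 4·k²)·(8·n − 8)    [combine like terms]
= 152·k·n² − 152·k·n − 240·n³ + 240·n² + 400·n² − 400·n − 88·k·n + 88·k − 160·n + 160 + 32·k²·n − 32·k²    [distributive law]
= 152·k·n² − 240·k·n − 240·n³ + 640·n² − 560·n + 88·k + 160 + 32·k²·n − 32·k²    [combine like terms]

152·k·n² − 240·k·n − 240·n³ + 640·n² − 560·n + 88·k + 160 + 32·k²·n − 32·k²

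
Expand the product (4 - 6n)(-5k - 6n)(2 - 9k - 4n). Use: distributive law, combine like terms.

(4 - 6n)(-5k - 6n)(2 - 9k - 4n)
= (-20k - 24n + 30kn + 36n^2)(2 - 9k - 4n)    [distributive law]
= -40k + 180k^2 + 80kn - 48n + 216kn + 96n^2 + 60kn - 270k^2n - 120kn^2 + 72n^2 - 324kn^2 - 144n^3    [distributive law]
= -40k + 180k^2 + 356kn - 48n + 168n^2 - 270k^2n - 444kn^2 - 144n^3    [combine like terms]

-40k + 180k^2 + 356kn - 48n + 168n^2 - 270k^2n - 444kn^2 - 144n^3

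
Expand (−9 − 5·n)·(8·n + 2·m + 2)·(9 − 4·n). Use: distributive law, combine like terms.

−666·n − 32·n^2 − 162·m − 18·m·n − 162 + 160·n^3 + 40·m·n^2

(−9 − 5·n)·(8·n + 2·m + 2)·(9 − 4·n)
= (−72·n − 18·m − 18 − 40·n^2 − 10·m·n − 10·n)·(9 − 4·n)    [distributive law]
= (−82·n − 18·m − 18 − 40·n^2 − 10·m·n)·(9 − 4·n)    [combine like terms]
= −738·n + 328·n^2 − 162·m + 72·m·n − 162 + 72·n − 360·n^2 + 160·n^3 − 90·m·n + 40·m·n^2    [distributive law]
= −666·n − 32·n^2 − 162·m − 18·m·n − 162 + 160·n^3 + 40·m·n^2    [combine like terms]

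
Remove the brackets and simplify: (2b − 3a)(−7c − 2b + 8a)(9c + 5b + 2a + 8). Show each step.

−126bc^2 − 106b^2c + 275abc − 112bc − 20b^3 + 102ab^2 − 32b^2 − 76a^2b + 176ab + 189ac^2 − 174a^2c + 168ac − 48a^3 − 192a^2

(2b − 3a)(−7c − 2b + 8a)(9c + 5b + 2a + 8)
= (−14bc − 4b^2 + 16ab + 21ac + 6ab − 24a^2)(9c + 5b + 2a + 8)    [distributive law]
= (−14bc − 4b^2 + 22ab + 21ac − 24a^2)(9c + 5b + 2a + 8)    [combine like terms]
= −126bc^2 − 70b^2c − 28abc − 112bc − 36b^2c − 20b^3 − 8ab^2 − 32b^2 + 198abc + 110ab^2 + 44a^2b + 176ab + 189ac^2 + 105abc + 42a^2c + 168ac − 216a^2c − 120a^2b − 48a^3 − 192a^2    [distributive law]
= −126bc^2 − 106b^2c + 275abc − 112bc − 20b^3 + 102ab^2 − 32b^2 − 76a^2b + 176ab + 189ac^2 − 174a^2c + 168ac − 48a^3 − 192a^2    [combine like terms]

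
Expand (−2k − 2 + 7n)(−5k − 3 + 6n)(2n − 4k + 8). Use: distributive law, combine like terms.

(−2k − 2 + 7n)(−5k − 3 + 6n)(2n − 4k + 8)
= (10k² + 6k − 12kn + 10k + 6 − 12n − 35kn − 21n + 42n²)(2n − 4k + 8)    [distributive law]
= (10k² + 16k − 47kn + 6 − 33n + 42n²)(2n − 4k + 8)    [combine like terms]
= 20k²n − 40k³ + 80k² + 32kn − 64k² + 128k − 94kn² + 188k²n − 376kn + 12n − 24k + 48 − 66n² + 132kn − 264n + 84n³ − 168kn² + 336n²    [distributive law]
= 208k²n − 40k³ + 16k² − 212kn + 104k − 262kn² − 252n + 48 + 270n² + 84n³    [combine like terms]

208k²n − 40k³ + 16k² − 212kn + 104k − 262kn² − 252n + 48 + 270n² + 84n³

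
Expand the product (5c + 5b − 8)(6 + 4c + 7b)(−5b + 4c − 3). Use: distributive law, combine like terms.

(5c + 5b − 8)(6 + 4c + 7b)(−5b + 4c − 3)
= (30c + 20c^2 + 35bc + 30b + 20bc + 35b^2 − 48 − 32c − 56b)(−5b + 4c − 3)    [distributive law]
= (−2c + 20c^2 + 55bc − 26b + 35b^2 − 48)(−5b + 4c − 3)    [combine like terms]
= 10bc − 8c^2 + 6c − 100bc^2 + 80c^3 − 60c^2 − 275b^2c + 220bc^2 − 165bc + 130b^2 − 104bc + 78b − 175b^3 + 140b^2c − 105b^2 + 240b − 192c + 144    [distributive law]
= −259bc − 68c^2 − 186c + 120bc^2 + 80c^3 − 135b^2c + 25b^2 + 318b − 175b^3 + 144    [combine like terms]

−259bc − 68c^2 − 186c + 120bc^2 + 80c^3 − 135b^2c + 25b^2 + 318b − 175b^3 + 144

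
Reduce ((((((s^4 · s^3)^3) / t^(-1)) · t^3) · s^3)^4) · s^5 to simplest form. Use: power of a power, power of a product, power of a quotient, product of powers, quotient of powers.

s^101t^16

((((((s^4 · s^3)^3) / t^(-1)) · t^3) · s^3)^4) · s^5
= ((((((s^4 · s^3)^3) / t^(-1)) · t^3)^4) · ((s^3)^4)) · s^5    [power of a product]
= ((((((s^4 · s^3)^3) / t^(-1))^4) · ((t^3)^4)) · ((s^3)^4)) · s^5    [power of a product]
= ((((((s^4 · s^3)^3)^4) / ((t^(-1))^4)) · ((t^3)^4)) · ((s^3)^4)) · s^5    [power of a quotient]
= (((((s^4 · s^3)^12) / ((t^(-1))^4)) · ((t^3)^4)) · ((s^3)^4)) · s^5    [power of a power]
= ((((((s^4)^12) · ((s^3)^12)) / ((t^(-1))^4)) · ((t^3)^4)) · ((s^3)^4)) · s^5    [power of a product]
= ((((s^48 · ((s^3)^12)) / ((t^(-1))^4)) · ((t^3)^4)) · ((s^3)^4)) · s^5    [power of a power]
= ((((s^48 · s^36) / ((t^(-1))^4)) · ((t^3)^4)) · ((s^3)^4)) · s^5    [power of a power]
= (((s^84 / ((t^(-1))^4)) · ((t^3)^4)) · ((s^3)^4)) · s^5    [product of powers]
= (((s^84 / t^(-4)) · ((t^3)^4)) · ((s^3)^4)) · s^5    [power of a power]
= (((s^84 / t^(-4)) · t^12) · ((s^3)^4)) · s^5    [power of a power]
= (((s^84 / t^(-4)) · t^12) · s^12) · s^5    [power of a power]
= s^101t^16    [quotient of powers; product of powers]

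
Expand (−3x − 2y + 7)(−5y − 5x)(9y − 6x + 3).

165xy² − 15x²y − 30xy − 90x³ + 255x² + 90y³ − 285y² − 105y − 105x

(−3x − 2y + 7)(−5y − 5x)(9y − 6x + 3)
= (15xy + 15x² + 10y² + 10xy − 35y − 35x)(9y − 6x + 3)    [distributive law]
= (25xy + 15x² + 10y² − 35y − 35x)(9y − 6x + 3)    [combine like terms]
= 225xy² − 150x²y + 75xy + 135x²y − 90x³ + 45x² + 90y³ − 60xy² + 30y² − 315y² + 210xy − 105y − 315xy + 210x² − 105x    [distributive law]
= 165xy² − 15x²y − 30xy − 90x³ + 255x² + 90y³ − 285y² − 105y − 105x    [combine like terms]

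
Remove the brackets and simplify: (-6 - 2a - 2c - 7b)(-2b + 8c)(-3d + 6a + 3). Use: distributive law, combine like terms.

-36bd + 84ab + 36b + 144cd - 336ac - 144c - 12abd + 24a^2b + 48acd - 96a^2c + 156bcd - 312abc - 156bc + 48c^2d - 96ac^2 - 48c^2 - 42b^2d + 84ab^2 + 42b^2

(-6 - 2a - 2c - 7b)(-2b + 8c)(-3d + 6a + 3)
= (12b - 48c + 4ab - 16ac + 4bc - 16c^2 + 14b^2 - 56bc)(-3d + 6a + 3)    [distributive law]
= (12b - 48c + 4ab - 16ac - 52bc - 16c^2 + 14b^2)(-3d + 6a + 3)    [combine like terms]
= -36bd + 72ab + 36b + 144cd - 288ac - 144c - 12abd + 24a^2b + 12ab + 48acd - 96a^2c - 48ac + 156bcd - 312abc - 156bc + 48c^2d - 96ac^2 - 48c^2 - 42b^2d + 84ab^2 + 42b^2    [distributive law]
= -36bd + 84ab + 36b + 144cd - 336ac - 144c - 12abd + 24a^2b + 48acd - 96a^2c + 156bcd - 312abc - 156bc + 48c^2d - 96ac^2 - 48c^2 - 42b^2d + 84ab^2 + 42b^2    [combine like terms]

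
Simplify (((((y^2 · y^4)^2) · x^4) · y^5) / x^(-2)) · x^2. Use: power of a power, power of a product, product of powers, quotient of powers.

(((((y^2 · y^4)^2) · x^4) · y^5) / x^(-2)) · x^2
= ((((((y^2)^2) · ((y^4)^2)) · x^4) · y^5) / x^(-2)) · x^2    [power of a product]
= ((((y^4 · ((y^4)^2)) · x^4) · y^5) / x^(-2)) · x^2    [power of a power]
= ((((y^4 · y^8) · x^4) · y^5) / x^(-2)) · x^2    [power of a power]
= (((y^12 · x^4) · y^5) / x^(-2)) · x^2    [product of powers]
= x^8y^17    [quotient of powers; product of powers]

x^8y^17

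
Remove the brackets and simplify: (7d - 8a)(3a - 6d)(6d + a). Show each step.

372ad^2 - 75a^2d - 252d^3 - 24a^3

(7d - 8a)(3a - 6d)(6d + a)
= (21ad - 42d^2 - 24a^2 + 48ad)(6d + a)    [distributive law]
= (69ad - 42d^2 - 24a^2)(6d + a)    [combine like terms]
= 414ad^2 + 69a^2d - 252d^3 - 42ad^2 - 144a^2d - 24a^3    [distributive law]
= 372ad^2 - 75a^2d - 252d^3 - 24a^3    [combine like terms]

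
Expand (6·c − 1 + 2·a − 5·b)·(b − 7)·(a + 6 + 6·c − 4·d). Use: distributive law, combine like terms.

(6·c − 1 + 2·a − 5·b)·(b − 7)·(a + 6 + 6·c − 4·d)
= (6·b·c − 42·c − b + 7 + 2·a·b − 14·a − 5·b^2 + 35·b)·(a + 6 + 6·c − 4·d)    [distributive law]
= (6·b·c − 42·c + 34·b + 7 + 2·a·b − 14·a − 5·b^2)·(a + 6 + 6·c − 4·d)    [combine like terms]
= 6·a·b·c + 36·b·c + 36·b·c^2 − 24·b·c·d − 42·a·c − 252·c − 252·c^2 + 168·c·d + 34·a·b + 204·b + 204·b·c − 136·b·d + 7·a + 42 + 42·c − 28·d + 2·a^2·b + 12·a·b + 12·a·b·c − 8·a·b·d − 14·a^2 − 84·a − 84·a·c + 56·a·d − 5·a·b^2 − 30·b^2 − 30·b^2·c + 20·b^2·d    [distributive law]
= 18·a·b·c + 240·b·c + 36·b·c^2 − 24·b·c·d − 126·a·c − 210·c − 252·c^2 + 168·c·d + 46·a·b + 204·b − 136·b·d − 77·a + 42 − 28·d + 2·a^2·b − 8·a·b·d − 14·a^2 + 56·a·d − 5·a·b^2 − 30·b^2 − 30·b^2·c + 20·b^2·d    [combine like terms]

18·a·b·c + 240·b·c + 36·b·c^2 − 24·b·c·d − 126·a·c − 210·c − 252·c^2 + 168·c·d + 46·a·b + 204·b − 136·b·d − 77·a + 42 − 28·d + 2·a^2·b − 8·a·b·d − 14·a^2 + 56·a·d − 5·a·b^2 − 30·b^2 − 30·b^2·c + 20·b^2·d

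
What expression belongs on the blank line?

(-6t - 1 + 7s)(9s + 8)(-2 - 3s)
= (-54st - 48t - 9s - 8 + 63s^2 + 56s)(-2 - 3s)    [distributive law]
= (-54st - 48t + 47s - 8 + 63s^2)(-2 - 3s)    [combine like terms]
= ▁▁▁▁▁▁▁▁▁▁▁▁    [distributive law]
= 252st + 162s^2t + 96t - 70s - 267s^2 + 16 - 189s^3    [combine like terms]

After distributive law, the bracketed line is:

108st + 162s^2t + 96t + 144st - 94s - 141s^2 + 16 + 24s - 126s^2 - 189s^3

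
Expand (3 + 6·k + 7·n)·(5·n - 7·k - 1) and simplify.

(3 + 6·k + 7·n)·(5·n - 7·k - 1)
= 15·n - 21·k - 3 + 30·k·n - 42·k^2 - 6·k + 35·n^2 - 49·k·n - 7·n    [distributive law]
= 8·n - 27·k - 3 - 19·k·n - 42·k^2 + 35·n^2    [combine like terms]

8·n - 27·k - 3 - 19·k·n - 42·k^2 + 35·n^2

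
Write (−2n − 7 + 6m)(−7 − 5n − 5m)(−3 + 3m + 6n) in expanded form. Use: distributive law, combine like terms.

147n + 165mn + 264n² − 90mn² + 60n³ − 240m²n − 147 + 168m + 69m² − 90m³

(−2n − 7 + 6m)(−7 − 5n − 5m)(−3 + 3m + 6n)
= (14n + 10n² + 10mn + 49 + 35n + 35m − 42m − 30mn − 30m²)(−3 + 3m + 6n)    [distributive law]
= (49n + 10n² − 20mn + 49 − 7m − 30m²)(−3 + 3m + 6n)    [combine like terms]
= −147n + 147mn + 294n² − 30n² + 30mn² + 60n³ + 60mn − 60m²n − 120mn² − 147 + 147m + 294n + 21m − 21m² − 42mn + 90m² − 90m³ − 180m²n    [distributive law]
= 147n + 165mn + 264n² − 90mn² + 60n³ − 240m²n − 147 + 168m + 69m² − 90m³    [combine like terms]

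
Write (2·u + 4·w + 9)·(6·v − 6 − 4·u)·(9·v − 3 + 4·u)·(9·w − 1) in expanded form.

(2·u + 4·w + 9)·(6·v − 6 − 4·u)·(9·v − 3 + 4·u)·(9·w − 1)
= (12·u·v − 12·u − 8·u^2 + 24·v·w − 24·w − 16·u·w + 54·v − 54 − 36·u)·(9·v − 3 + 4·u)·(9·w − 1)    [distributive law]
= (12·u·v − 48·u − 8·u^2 + 24·v·w − 24·w − 16·u·w + 54·v − 54)·(9·v − 3 + 4·u)·(9·w − 1)    [combine like terms]
= (108·u·v^2 − 36·u·v + 48·u^2·v − 432·u·v + 144·u − 192·u^2 − 72·u^2·v + 24·u^2 − 32·u^3 + 216·v^2·w − 72·v·w + 96·u·v·w − 216·v·w + 72·w − 96·u·w − 144·u·v·w + 48·u·w − 64·u^2·w + 486·v^2 − 162·v + 216·u·v − 486·v + 162 − 216·u)·(9·w − 1)    [distributive law]
= (108·u·v^2 − 252·u·v − 24·u^2·v − 72·u − 168·u^2 − 32·u^3 + 216·v^2·w − 288·v·w − 48·u·v·w + 72·w − 48·u·w − 64·u^2·w + 486·v^2 − 648·v + 162)·(9·w − 1)    [combine like terms]
= 972·u·v^2·w − 108·u·v^2 − 2268·u·v·w + 252·u·v − 216·u^2·v·w + 24·u^2·v − 648·u·w + 72·u − 1512·u^2·w + 168·u^2 − 288·u^3·w + 32·u^3 + 1944·v^2·w^2 − 216·v^2·w − 2592·v·w^2 + 288·v·w − 432·u·v·w^2 + 48·u·v·w + 648·w^2 − 72·w − 432·u·w^2 + 48·u·w − 576·u^2·w^2 + 64·u^2·w + 4374·v^2·w − 486·v^2 − 5832·v·w + 648·v + 1458·w − 162    [distributive law]
= 972·u·v^2·w − 108·u·v^2 − 2220·u·v·w + 252·u·v − 216·u^2·v·w + 24·u^2·v − 600·u·w + 72·u − 1448·u^2·w + 168·u^2 − 288·u^3·w + 32·u^3 + 1944·v^2·w^2 + 4158·v^2·w − 2592·v·w^2 − 5544·v·w − 432·u·v·w^2 + 648·w^2 + 1386·w − 432·u·w^2 − 576·u^2·w^2 − 486·v^2 + 648·v − 162    [combine like terms]

972·u·v^2·w − 108·u·v^2 − 2220·u·v·w + 252·u·v − 216·u^2·v·w + 24·u^2·v − 600·u·w + 72·u − 1448·u^2·w + 168·u^2 − 288·u^3·w + 32·u^3 + 1944·v^2·w^2 + 4158·v^2·w − 2592·v·w^2 − 5544·v·w − 432·u·v·w^2 + 648·w^2 + 1386·w − 432·u·w^2 − 576·u^2·w^2 − 486·v^2 + 648·v − 162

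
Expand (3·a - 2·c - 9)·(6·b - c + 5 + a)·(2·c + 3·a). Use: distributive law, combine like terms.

(3·a - 2·c - 9)·(6·b - c + 5 + a)·(2·c + 3·a)
= (18·a·b - 3·a·c + 15·a + 3·a^2 - 12·b·c + 2·c^2 - 10·c - 2·a·c - 54·b + 9·c - 45 - 9·a)·(2·c + 3·a)    [distributive law]
= (18·a·b - 5·a·c + 6·a + 3·a^2 - 12·b·c + 2·c^2 - c - 54·b - 45)·(2·c + 3·a)    [combine like terms]
= 36·a·b·c + 54·a^2·b - 10·a·c^2 - 15·a^2·c + 12·a·c + 18·a^2 + 6·a^2·c + 9·a^3 - 24·b·c^2 - 36·a·b·c + 4·c^3 + 6·a·c^2 - 2·c^2 - 3·a·c - 108·b·c - 162·a·b - 90·c - 135·a    [distributive law]
= 54·a^2·b - 4·a·c^2 - 9·a^2·c + 9·a·c + 18·a^2 + 9·a^3 - 24·b·c^2 + 4·c^3 - 2·c^2 - 108·b·c - 162·a·b - 90·c - 135·a    [combine like terms]

54·a^2·b - 4·a·c^2 - 9·a^2·c + 9·a·c + 18·a^2 + 9·a^3 - 24·b·c^2 + 4·c^3 - 2·c^2 - 108·b·c - 162·a·b - 90·c - 135·a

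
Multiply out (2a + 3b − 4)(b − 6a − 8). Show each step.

−16ab − 12a² + 8a + 3b² − 28b + 32

(2a + 3b − 4)(b − 6a − 8)
= 2ab − 12a² − 16a + 3b² − 18ab − 24b − 4b + 24a + 32    [distributive law]
= −16ab − 12a² + 8a + 3b² − 28b + 32    [combine like terms]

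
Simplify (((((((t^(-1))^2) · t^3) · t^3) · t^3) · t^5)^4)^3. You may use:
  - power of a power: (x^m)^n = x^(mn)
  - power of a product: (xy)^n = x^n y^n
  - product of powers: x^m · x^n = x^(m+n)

t^144

(((((((t^(-1))^2) · t^3) · t^3) · t^3) · t^5)^4)^3
= ((((((t^(-1))^2) · t^3) · t^3) · t^3) · t^5)^12    [power of a power]
= ((((((t^(-1))^2) · t^3) · t^3) · t^3)^12) · ((t^5)^12)    [power of a product]
= ((((((t^(-1))^2) · t^3) · t^3)^12) · ((t^3)^12)) · ((t^5)^12)    [power of a product]
= ((((((t^(-1))^2) · t^3)^12) · ((t^3)^12)) · ((t^3)^12)) · ((t^5)^12)    [power of a product]
= ((((((t^(-1))^2)^12) · ((t^3)^12)) · ((t^3)^12)) · ((t^3)^12)) · ((t^5)^12)    [power of a product]
= (((((t^(-1))^24) · ((t^3)^12)) · ((t^3)^12)) · ((t^3)^12)) · ((t^5)^12)    [power of a power]
= (((t^(-24) · ((t^3)^12)) · ((t^3)^12)) · ((t^3)^12)) · ((t^5)^12)    [power of a power]
= (((t^(-24) · t^36) · ((t^3)^12)) · ((t^3)^12)) · ((t^5)^12)    [power of a power]
= ((t^12 · ((t^3)^12)) · ((t^3)^12)) · ((t^5)^12)    [product of powers]
= ((t^12 · t^36) · ((t^3)^12)) · ((t^5)^12)    [power of a power]
= (t^48 · ((t^3)^12)) · ((t^5)^12)    [product of powers]
= (t^48 · t^36) · ((t^5)^12)    [power of a power]
= t^84 · ((t^5)^12)    [product of powers]
= t^84 · t^60    [power of a power]
= t^144    [product of powers]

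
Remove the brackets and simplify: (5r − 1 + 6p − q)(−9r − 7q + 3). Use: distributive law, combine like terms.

−45r^2 − 26qr + 24r + 4q − 3 − 54pr − 42pq + 18p + 7q^2

(5r − 1 + 6p − q)(−9r − 7q + 3)
= −45r^2 − 35qr + 15r + 9r + 7q − 3 − 54pr − 42pq + 18p + 9qr + 7q^2 − 3q    [distributive law]
= −45r^2 − 26qr + 24r + 4q − 3 − 54pr − 42pq + 18p + 7q^2    [combine like terms]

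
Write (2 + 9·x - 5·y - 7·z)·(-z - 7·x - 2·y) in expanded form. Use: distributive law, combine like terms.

(2 + 9·x - 5·y - 7·z)·(-z - 7·x - 2·y)
= -2·z - 14·x - 4·y - 9·x·z - 63·x^2 - 18·x·y + 5·y·z + 35·x·y + 10·y^2 + 7·z^2 + 49·x·z + 14·y·z    [distributive law]
= -2·z - 14·x - 4·y + 40·x·z - 63·x^2 + 17·x·y + 19·y·z + 10·y^2 + 7·z^2    [combine like terms]

-2·z - 14·x - 4·y + 40·x·z - 63·x^2 + 17·x·y + 19·y·z + 10·y^2 + 7·z^2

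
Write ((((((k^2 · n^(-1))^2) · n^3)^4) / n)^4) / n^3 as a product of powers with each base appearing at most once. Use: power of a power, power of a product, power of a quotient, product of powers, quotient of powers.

k^64n^9

((((((k^2 · n^(-1))^2) · n^3)^4) / n)^4) / n^3
= ((((((k^2 · n^(-1))^2) · n^3)^4)^4) / (n^4)) / n^3    [power of a quotient]
= (((((k^2 · n^(-1))^2) · n^3)^16) / (n^4)) / n^3    [power of a power]
= (((((k^2 · n^(-1))^2)^16) · ((n^3)^16)) / (n^4)) / n^3    [power of a product]
= ((((k^2 · n^(-1))^32) · ((n^3)^16)) / (n^4)) / n^3    [power of a power]
= (((((k^2)^32) · ((n^(-1))^32)) · ((n^3)^16)) / (n^4)) / n^3    [power of a product]
= (((k^64 · ((n^(-1))^32)) · ((n^3)^16)) / (n^4)) / n^3    [power of a power]
= (((k^64 · n^(-32)) · ((n^3)^16)) / (n^4)) / n^3    [power of a power]
= (((k^64 · n^(-32)) · n^48) / (n^4)) / n^3    [power of a power]
= k^64n^9    [quotient of powers; product of powers]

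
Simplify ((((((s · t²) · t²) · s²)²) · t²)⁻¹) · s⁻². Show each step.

((((((s · t²) · t²) · s²)²) · t²)⁻¹) · s⁻²
= ((((((s · t²) · t²) · s²)²)⁻¹) · ((t²)⁻¹)) · s⁻²    [power of a product]
= (((((s · t²) · t²) · s²)⁻²) · ((t²)⁻¹)) · s⁻²    [power of a power]
= (((((s · t²) · t²)⁻²) · ((s²)⁻²)) · ((t²)⁻¹)) · s⁻²    [power of a product]
= (((((s · t²)⁻²) · ((t²)⁻²)) · ((s²)⁻²)) · ((t²)⁻¹)) · s⁻²    [power of a product]
= (((((s⁻²) · ((t²)⁻²)) · ((t²)⁻²)) · ((s²)⁻²)) · ((t²)⁻¹)) · s⁻²    [power of a product]
= ((((s⁻² · t⁻⁴) · ((t²)⁻²)) · ((s²)⁻²)) · ((t²)⁻¹)) · s⁻²    [power of a power]
= ((((s⁻² · t⁻⁴) · t⁻⁴) · ((s²)⁻²)) · ((t²)⁻¹)) · s⁻²    [power of a power]
= ((((s⁻² · t⁻⁴) · t⁻⁴) · s⁻⁴) · ((t²)⁻¹)) · s⁻²    [power of a power]
= ((((s⁻² · t⁻⁴) · t⁻⁴) · s⁻⁴) · t⁻²) · s⁻²    [power of a power]
= s⁻⁸t⁻¹⁰    [product of powers]

s⁻⁸t⁻¹⁰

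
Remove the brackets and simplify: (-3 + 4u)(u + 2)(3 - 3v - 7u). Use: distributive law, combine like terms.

(-3 + 4u)(u + 2)(3 - 3v - 7u)
= (-3u - 6 + 4u² + 8u)(3 - 3v - 7u)    [distributive law]
= (5u - 6 + 4u²)(3 - 3v - 7u)    [combine like terms]
= 15u - 15uv - 35u² - 18 + 18v + 42u + 12u² - 12u²v - 28u³    [distributive law]
= 57u - 15uv - 23u² - 18 + 18v - 12u²v - 28u³    [combine like terms]

57u - 15uv - 23u² - 18 + 18v - 12u²v - 28u³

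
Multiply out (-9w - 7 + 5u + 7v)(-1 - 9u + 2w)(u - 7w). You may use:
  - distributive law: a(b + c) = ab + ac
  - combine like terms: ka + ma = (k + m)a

-411uw + 35w^2 + 406u^2w - 655uw^2 + 126w^3 + 7u - 49w + 58u^2 - 45u^3 - 7uv + 49vw - 63u^2v + 455uvw - 98vw^2

(-9w - 7 + 5u + 7v)(-1 - 9u + 2w)(u - 7w)
= (9w + 81uw - 18w^2 + 7 + 63u - 14w - 5u - 45u^2 + 10uw - 7v - 63uv + 14vw)(u - 7w)    [distributive law]
= (-5w + 91uw - 18w^2 + 7 + 58u - 45u^2 - 7v - 63uv + 14vw)(u - 7w)    [combine like terms]
= -5uw + 35w^2 + 91u^2w - 637uw^2 - 18uw^2 + 126w^3 + 7u - 49w + 58u^2 - 406uw - 45u^3 + 315u^2w - 7uv + 49vw - 63u^2v + 441uvw + 14uvw - 98vw^2    [distributive law]
= -411uw + 35w^2 + 406u^2w - 655uw^2 + 126w^3 + 7u - 49w + 58u^2 - 45u^3 - 7uv + 49vw - 63u^2v + 455uvw - 98vw^2    [combine like terms]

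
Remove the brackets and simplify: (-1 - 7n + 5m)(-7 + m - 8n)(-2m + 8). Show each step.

(-1 - 7n + 5m)(-7 + m - 8n)(-2m + 8)
= (7 - m + 8n + 49n - 7mn + 56n^2 - 35m + 5m^2 - 40mn)(-2m + 8)    [distributive law]
= (7 - 36m + 57n - 47mn + 56n^2 + 5m^2)(-2m + 8)    [combine like terms]
= -14m + 56 + 72m^2 - 288m - 114mn + 456n + 94m^2n - 376mn - 112mn^2 + 448n^2 - 10m^3 + 40m^2    [distributive law]
= -302m + 56 + 112m^2 - 490mn + 456n + 94m^2n - 112mn^2 + 448n^2 - 10m^3    [combine like terms]

-302m + 56 + 112m^2 - 490mn + 456n + 94m^2n - 112mn^2 + 448n^2 - 10m^3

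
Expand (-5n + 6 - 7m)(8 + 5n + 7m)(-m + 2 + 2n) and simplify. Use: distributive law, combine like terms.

-158mn + 76n - 70n² - 115mn² - 50n³ - 28m²n - 76m + 96 - 84m² + 49m³

(-5n + 6 - 7m)(8 + 5n + 7m)(-m + 2 + 2n)
= (-40n - 25n² - 35mn + 48 + 30n + 42m - 56m - 35mn - 49m²)(-m + 2 + 2n)    [distributive law]
= (-10n - 25n² - 70mn + 48 - 14m - 49m²)(-m + 2 + 2n)    [combine like terms]
= 10mn - 20n - 20n² + 25mn² - 50n² - 50n³ + 70m²n - 140mn - 140mn² - 48m + 96 + 96n + 14m² - 28m - 28mn + 49m³ - 98m² - 98m²n    [distributive law]
= -158mn + 76n - 70n² - 115mn² - 50n³ - 28m²n - 76m + 96 - 84m² + 49m³    [combine like terms]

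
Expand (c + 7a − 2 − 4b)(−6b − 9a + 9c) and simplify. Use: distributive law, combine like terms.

(c + 7a − 2 − 4b)(−6b − 9a + 9c)
= −6bc − 9ac + 9c² − 42ab − 63a² + 63ac + 12b + 18a − 18c + 24b² + 36ab − 36bc    [distributive law]
= −42bc + 54ac + 9c² − 6ab − 63a² + 12b + 18a − 18c + 24b²    [combine like terms]

−42bc + 54ac + 9c² − 6ab − 63a² + 12b + 18a − 18c + 24b²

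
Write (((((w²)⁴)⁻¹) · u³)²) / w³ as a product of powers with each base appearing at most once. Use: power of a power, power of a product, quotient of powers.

u⁶w⁻¹⁹

(((((w²)⁴)⁻¹) · u³)²) / w³
= (((((w²)⁴)⁻¹)²) · ((u³)²)) / w³    [power of a product]
= ((((w²)⁴)⁻²) · ((u³)²)) / w³    [power of a power]
= (((w²)⁻⁸) · ((u³)²)) / w³    [power of a power]
= (w⁻¹⁶ · ((u³)²)) / w³    [power of a power]
= (w⁻¹⁶ · u⁶) / w³    [power of a power]
= u⁶w⁻¹⁹    [quotient of powers]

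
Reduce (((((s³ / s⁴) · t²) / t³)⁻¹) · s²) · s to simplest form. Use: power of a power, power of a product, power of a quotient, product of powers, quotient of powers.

s⁴t

(((((s³ / s⁴) · t²) / t³)⁻¹) · s²) · s
= (((((s³ / s⁴) · t²)⁻¹) / ((t³)⁻¹)) · s²) · s    [power of a quotient]
= (((((s³ / s⁴)⁻¹) · ((t²)⁻¹)) / ((t³)⁻¹)) · s²) · s    [power of a product]
= ((((((s³)⁻¹) / ((s⁴)⁻¹)) · ((t²)⁻¹)) / ((t³)⁻¹)) · s²) · s    [power of a quotient]
= ((((s⁻³ / ((s⁴)⁻¹)) · ((t²)⁻¹)) / ((t³)⁻¹)) · s²) · s    [power of a power]
= ((((s⁻³ / s⁻⁴) · ((t²)⁻¹)) / ((t³)⁻¹)) · s²) · s    [power of a power]
= (((s · ((t²)⁻¹)) / ((t³)⁻¹)) · s²) · s    [quotient of powers]
= (((s · t⁻²) / ((t³)⁻¹)) · s²) · s    [power of a power]
= (((s · t⁻²) / t⁻³) · s²) · s    [power of a power]
= s⁴t    [quotient of powers; product of powers]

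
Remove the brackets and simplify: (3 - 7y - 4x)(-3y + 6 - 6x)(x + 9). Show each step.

(3 - 7y - 4x)(-3y + 6 - 6x)(x + 9)
= (-9y + 18 - 18x + 21y² - 42y + 42xy + 12xy - 24x + 24x²)(x + 9)    [distributive law]
= (-51y + 18 - 42x + 21y² + 54xy + 24x²)(x + 9)    [combine like terms]
= -51xy - 459y + 18x + 162 - 42x² - 378x + 21xy² + 189y² + 54x²y + 486xy + 24x³ + 216x²    [distributive law]
= 435xy - 459y - 360x + 162 + 174x² + 21xy² + 189y² + 54x²y + 24x³    [combine like terms]

435xy - 459y - 360x + 162 + 174x² + 21xy² + 189y² + 54x²y + 24x³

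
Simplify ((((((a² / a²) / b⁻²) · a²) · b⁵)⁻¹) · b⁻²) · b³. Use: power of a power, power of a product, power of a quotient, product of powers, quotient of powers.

((((((a² / a²) / b⁻²) · a²) · b⁵)⁻¹) · b⁻²) · b³
= ((((((a² / a²) / b⁻²) · a²)⁻¹) · ((b⁵)⁻¹)) · b⁻²) · b³    [power of a product]
= ((((((a² / a²) / b⁻²)⁻¹) · ((a²)⁻¹)) · ((b⁵)⁻¹)) · b⁻²) · b³    [power of a product]
= ((((((a² / a²)⁻¹) / ((b⁻²)⁻¹)) · ((a²)⁻¹)) · ((b⁵)⁻¹)) · b⁻²) · b³    [power of a quotient]
= (((((((a²)⁻¹) / ((a²)⁻¹)) / ((b⁻²)⁻¹)) · ((a²)⁻¹)) · ((b⁵)⁻¹)) · b⁻²) · b³    [power of a quotient]
= (((((a⁻² / ((a²)⁻¹)) / ((b⁻²)⁻¹)) · ((a²)⁻¹)) · ((b⁵)⁻¹)) · b⁻²) · b³    [power of a power]
= (((((a⁻² / a⁻²) / ((b⁻²)⁻¹)) · ((a²)⁻¹)) · ((b⁵)⁻¹)) · b⁻²) · b³    [power of a power]
= ((((a⁰ / ((b⁻²)⁻¹)) · ((a²)⁻¹)) · ((b⁵)⁻¹)) · b⁻²) · b³    [quotient of powers]
= ((((a⁰ / b²) · ((a²)⁻¹)) · ((b⁵)⁻¹)) · b⁻²) · b³    [power of a power]
= ((((a⁰ / b²) · a⁻²) · ((b⁵)⁻¹)) · b⁻²) · b³    [power of a power]
= ((((a⁰ / b²) · a⁻²) · b⁻⁵) · b⁻²) · b³    [power of a power]
= a⁻²b⁻⁶    [quotient of powers; product of powers]

a⁻²b⁻⁶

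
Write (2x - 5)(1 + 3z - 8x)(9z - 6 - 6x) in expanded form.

432xz - 222x - 156x² + 54xz² - 180x²z + 96x³ + 45z + 30 - 135z²

(2x - 5)(1 + 3z - 8x)(9z - 6 - 6x)
= (2x + 6xz - 16x² - 5 - 15z + 40x)(9z - 6 - 6x)    [distributive law]
= (42x + 6xz - 16x² - 5 - 15z)(9z - 6 - 6x)    [combine like terms]
= 378xz - 252x - 252x² + 54xz² - 36xz - 36x²z - 144x²z + 96x² + 96x³ - 45z + 30 + 30x - 135z² + 90z + 90xz    [distributive law]
= 432xz - 222x - 156x² + 54xz² - 180x²z + 96x³ + 45z + 30 - 135z²    [combine like terms]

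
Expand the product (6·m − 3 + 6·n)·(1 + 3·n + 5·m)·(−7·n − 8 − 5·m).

−306·m·n + 87·m − 195·m^2 − 426·m·n^2 − 450·m^2·n − 150·m^3 + 45·n + 24 − 123·n^2 − 126·n^3

(6·m − 3 + 6·n)·(1 + 3·n + 5·m)·(−7·n − 8 − 5·m)
= (6·m + 18·m·n + 30·m^2 − 3 − 9·n − 15·m + 6·n + 18·n^2 + 30·m·n)·(−7·n − 8 − 5·m)    [distributive law]
= (−9·m + 48·m·n + 30·m^2 − 3 − 3·n + 18·n^2)·(−7·n − 8 − 5·m)    [combine like terms]
= 63·m·n + 72·m + 45·m^2 − 336·m·n^2 − 384·m·n − 240·m^2·n − 210·m^2·n − 240·m^2 − 150·m^3 + 21·n + 24 + 15·m + 21·n^2 + 24·n + 15·m·n − 126·n^3 − 144·n^2 − 90·m·n^2    [distributive law]
= −306·m·n + 87·m − 195·m^2 − 426·m·n^2 − 450·m^2·n − 150·m^3 + 45·n + 24 − 123·n^2 − 126·n^3    [combine like terms]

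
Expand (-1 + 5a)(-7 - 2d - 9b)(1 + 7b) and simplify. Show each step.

7 + 58b + 2d + 14bd + 63b^2 - 35a - 290ab - 10ad - 70abd - 315ab^2

(-1 + 5a)(-7 - 2d - 9b)(1 + 7b)
= (7 + 2d + 9b - 35a - 10ad - 45ab)(1 + 7b)    [distributive law]
= 7 + 49b + 2d + 14bd + 9b + 63b^2 - 35a - 245ab - 10ad - 70abd - 45ab - 315ab^2    [distributive law]
= 7 + 58b + 2d + 14bd + 63b^2 - 35a - 290ab - 10ad - 70abd - 315ab^2    [combine like terms]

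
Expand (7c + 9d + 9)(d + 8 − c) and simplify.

(7c + 9d + 9)(d + 8 − c)
= 7cd + 56c − 7c^2 + 9d^2 + 72d − 9cd + 9d + 72 − 9c    [distributive law]
= −2cd + 47c − 7c^2 + 9d^2 + 81d + 72    [combine like terms]

−2cd + 47c − 7c^2 + 9d^2 + 81d + 72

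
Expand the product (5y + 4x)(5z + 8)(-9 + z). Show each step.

(5y + 4x)(5z + 8)(-9 + z)
= (25yz + 40y + 20xz + 32x)(-9 + z)    [distributive law]
= -225yz + 25yz^2 - 360y + 40yz - 180xz + 20xz^2 - 288x + 32xz    [distributive law]
= -185yz + 25yz^2 - 360y - 148xz + 20xz^2 - 288x    [combine like terms]

-185yz + 25yz^2 - 360y - 148xz + 20xz^2 - 288x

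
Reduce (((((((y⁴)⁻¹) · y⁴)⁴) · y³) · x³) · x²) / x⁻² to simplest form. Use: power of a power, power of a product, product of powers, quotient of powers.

(((((((y⁴)⁻¹) · y⁴)⁴) · y³) · x³) · x²) / x⁻²
= (((((((y⁴)⁻¹)⁴) · ((y⁴)⁴)) · y³) · x³) · x²) / x⁻²    [power of a product]
= ((((((y⁴)⁻⁴) · ((y⁴)⁴)) · y³) · x³) · x²) / x⁻²    [power of a power]
= ((((y⁻¹⁶ · ((y⁴)⁴)) · y³) · x³) · x²) / x⁻²    [power of a power]
= ((((y⁻¹⁶ · y¹⁶) · y³) · x³) · x²) / x⁻²    [power of a power]
= (((y⁰ · y³) · x³) · x²) / x⁻²    [product of powers]
= ((y³ · x³) · x²) / x⁻²    [product of powers]
= x⁷y³    [quotient of powers; product of powers]

x⁷y³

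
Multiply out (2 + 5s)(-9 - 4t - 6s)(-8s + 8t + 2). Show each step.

30s - 160t - 36 - 432st - 64t^2 + 396s^2 - 80s^2t - 160st^2 + 240s^3

(2 + 5s)(-9 - 4t - 6s)(-8s + 8t + 2)
= (-18 - 8t - 12s - 45s - 20st - 30s^2)(-8s + 8t + 2)    [distributive law]
= (-18 - 8t - 57s - 20st - 30s^2)(-8s + 8t + 2)    [combine like terms]
= 144s - 144t - 36 + 64st - 64t^2 - 16t + 456s^2 - 456st - 114s + 160s^2t - 160st^2 - 40st + 240s^3 - 240s^2t - 60s^2    [distributive law]
= 30s - 160t - 36 - 432st - 64t^2 + 396s^2 - 80s^2t - 160st^2 + 240s^3    [combine like terms]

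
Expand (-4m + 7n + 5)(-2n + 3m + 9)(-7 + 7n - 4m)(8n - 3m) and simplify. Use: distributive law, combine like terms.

(-4m + 7n + 5)(-2n + 3m + 9)(-7 + 7n - 4m)(8n - 3m)
= (8mn - 12m² - 36m - 14n² + 21mn + 63n - 10n + 15m + 45)(-7 + 7n - 4m)(8n - 3m)    [distributive law]
= (29mn - 12m² - 21m - 14n² + 53n + 45)(-7 + 7n - 4m)(8n - 3m)    [combine like terms]
= (-203mn + 203mn² - 116m²n + 84m² - 84m²n + 48m³ + 147m - 147mn + 84m² + 98n² - 98n³ + 56mn² - 371n + 371n² - 212mn - 315 + 315n - 180m)(8n - 3m)    [distributive law]
= (-562mn + 259mn² - 200m²n + 168m² + 48m³ - 33m + 469n² - 98n³ - 56n - 315)(8n - 3m)    [combine like terms]
= -4496mn² + 1686m²n + 2072mn³ - 777m²n² - 1600m²n² + 600m³n + 1344m²n - 504m³ + 384m³n - 144m⁴ - 264mn + 99m² + 3752n³ - 1407mn² - 784n⁴ + 294mn³ - 448n² + 168mn - 2520n + 945m    [distributive law]
= -5903mn² + 3030m²n + 2366mn³ - 2377m²n² + 984m³n - 504m³ - 144m⁴ - 96mn + 99m² + 3752n³ - 784n⁴ - 448n² - 2520n + 945m    [combine like terms]

-5903mn² + 3030m²n + 2366mn³ - 2377m²n² + 984m³n - 504m³ - 144m⁴ - 96mn + 99m² + 3752n³ - 784n⁴ - 448n² - 2520n + 945m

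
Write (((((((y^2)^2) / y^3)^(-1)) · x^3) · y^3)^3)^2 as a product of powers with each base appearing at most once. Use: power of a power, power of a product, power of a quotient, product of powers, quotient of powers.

(((((((y^2)^2) / y^3)^(-1)) · x^3) · y^3)^3)^2
= ((((((y^2)^2) / y^3)^(-1)) · x^3) · y^3)^6    [power of a power]
= ((((((y^2)^2) / y^3)^(-1)) · x^3)^6) · ((y^3)^6)    [power of a product]
= ((((((y^2)^2) / y^3)^(-1))^6) · ((x^3)^6)) · ((y^3)^6)    [power of a product]
= (((((y^2)^2) / y^3)^(-6)) · ((x^3)^6)) · ((y^3)^6)    [power of a power]
= (((((y^2)^2)^(-6)) / ((y^3)^(-6))) · ((x^3)^6)) · ((y^3)^6)    [power of a quotient]
= ((((y^2)^(-12)) / ((y^3)^(-6))) · ((x^3)^6)) · ((y^3)^6)    [power of a power]
= ((y^(-24) / ((y^3)^(-6))) · ((x^3)^6)) · ((y^3)^6)    [power of a power]
= ((y^(-24) / y^(-18)) · ((x^3)^6)) · ((y^3)^6)    [power of a power]
= (y^(-6) · ((x^3)^6)) · ((y^3)^6)    [quotient of powers]
= (y^(-6) · x^18) · ((y^3)^6)    [power of a power]
= (y^(-6) · x^18) · y^18    [power of a power]
= x^18·y^12    [product of powers]

x^18·y^12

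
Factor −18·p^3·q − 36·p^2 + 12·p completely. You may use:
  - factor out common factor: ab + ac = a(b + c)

6·p(−3·p^2·q − 6·p + 2)

−18·p^3·q − 36·p^2 + 12·p
= 6(−3·p^3·q − 6·p^2 + 2·p)    [factor out 6]
= 6·p(−3·p^2·q − 6·p + 2)    [factor out p]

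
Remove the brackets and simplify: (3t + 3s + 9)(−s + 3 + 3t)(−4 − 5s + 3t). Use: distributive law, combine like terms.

(3t + 3s + 9)(−s + 3 + 3t)(−4 − 5s + 3t)
= (−3st + 9t + 9t^2 − 3s^2 + 9s + 9st − 9s + 27 + 27t)(−4 − 5s + 3t)    [distributive law]
= (6st + 36t + 9t^2 − 3s^2 + 27)(−4 − 5s + 3t)    [combine like terms]
= −24st − 30s^2t + 18st^2 − 144t − 180st + 108t^2 − 36t^2 − 45st^2 + 27t^3 + 12s^2 + 15s^3 − 9s^2t − 108 − 135s + 81t    [distributive law]
= −204st − 39s^2t − 27st^2 − 63t + 72t^2 + 27t^3 + 12s^2 + 15s^3 − 108 − 135s    [combine like terms]

−204st − 39s^2t − 27st^2 − 63t + 72t^2 + 27t^3 + 12s^2 + 15s^3 − 108 − 135s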